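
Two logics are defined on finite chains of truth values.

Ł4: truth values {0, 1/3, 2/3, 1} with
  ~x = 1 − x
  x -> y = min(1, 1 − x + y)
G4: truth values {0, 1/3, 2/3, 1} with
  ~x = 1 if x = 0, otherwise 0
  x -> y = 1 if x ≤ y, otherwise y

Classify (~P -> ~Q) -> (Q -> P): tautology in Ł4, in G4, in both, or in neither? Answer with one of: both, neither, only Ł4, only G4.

only Ł4

In Ł4: every assignment gives 1 — tautology.
In G4: at P = 1/3, Q = 2/3 the value is 1/3 — not a tautology.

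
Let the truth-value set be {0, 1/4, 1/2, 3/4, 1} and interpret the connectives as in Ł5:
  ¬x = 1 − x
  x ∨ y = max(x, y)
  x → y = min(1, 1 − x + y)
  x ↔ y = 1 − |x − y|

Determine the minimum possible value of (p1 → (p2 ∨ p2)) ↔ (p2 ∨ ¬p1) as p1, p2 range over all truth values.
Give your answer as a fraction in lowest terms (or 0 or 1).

1/2

Take p1 = 1/2, p2 = 1/2:
p2 ∨ p2 = 1/2 ∨ 1/2 = 1/2
p1 → (p2 ∨ p2) = 1/2 → 1/2 = 1
¬p1 = ¬1/2 = 1/2
p2 ∨ ¬p1 = 1/2 ∨ 1/2 = 1/2
(p1 → (p2 ∨ p2)) ↔ (p2 ∨ ¬p1) = 1 ↔ 1/2 = 1/2
No assignment yields a value below 1/2, so this is the minimum.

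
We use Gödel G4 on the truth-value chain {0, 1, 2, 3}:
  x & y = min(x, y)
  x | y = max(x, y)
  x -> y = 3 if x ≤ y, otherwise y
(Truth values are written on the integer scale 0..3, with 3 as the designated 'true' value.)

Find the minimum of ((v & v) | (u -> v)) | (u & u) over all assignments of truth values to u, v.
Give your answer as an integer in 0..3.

1

Take u = 1, v = 0:
v & v = 0 & 0 = 0
u -> v = 1 -> 0 = 0
(v & v) | (u -> v) = 0 | 0 = 0
u & u = 1 & 1 = 1
((v & v) | (u -> v)) | (u & u) = 0 | 1 = 1
No assignment yields a value below 1, so this is the minimum.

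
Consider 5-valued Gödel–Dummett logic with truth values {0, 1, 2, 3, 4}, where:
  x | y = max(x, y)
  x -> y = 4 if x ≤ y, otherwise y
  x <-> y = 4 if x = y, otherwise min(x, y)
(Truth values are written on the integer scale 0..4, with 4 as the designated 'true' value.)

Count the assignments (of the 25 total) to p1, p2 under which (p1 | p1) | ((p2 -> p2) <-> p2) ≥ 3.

16

value 4: 9 assignments (counts)
value 3: 7 assignments (counts)
value 2: 5 assignments
value 1: 3 assignments
value 0: 1 assignment
So 16 of the 25 assignments meet the threshold.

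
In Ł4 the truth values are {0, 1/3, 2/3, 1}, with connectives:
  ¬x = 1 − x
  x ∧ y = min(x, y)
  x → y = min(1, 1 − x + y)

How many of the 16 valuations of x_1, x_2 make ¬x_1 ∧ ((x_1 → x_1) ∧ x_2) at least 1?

1

x_1 = 0, x_2 = 0 ↦ 0  <
x_1 = 0, x_2 = 1/3 ↦ 1/3  <
x_1 = 0, x_2 = 2/3 ↦ 2/3  <
x_1 = 0, x_2 = 1 ↦ 1  ≥
x_1 = 1/3, x_2 = 0 ↦ 0  <
x_1 = 1/3, x_2 = 1/3 ↦ 1/3  <
x_1 = 1/3, x_2 = 2/3 ↦ 2/3  <
x_1 = 1/3, x_2 = 1 ↦ 2/3  <
x_1 = 2/3, x_2 = 0 ↦ 0  <
x_1 = 2/3, x_2 = 1/3 ↦ 1/3  <
x_1 = 2/3, x_2 = 2/3 ↦ 1/3  <
x_1 = 2/3, x_2 = 1 ↦ 1/3  <
x_1 = 1, x_2 = 0 ↦ 0  <
x_1 = 1, x_2 = 1/3 ↦ 0  <
x_1 = 1, x_2 = 2/3 ↦ 0  <
x_1 = 1, x_2 = 1 ↦ 0  <
So 1 of the 16 assignments meets the threshold.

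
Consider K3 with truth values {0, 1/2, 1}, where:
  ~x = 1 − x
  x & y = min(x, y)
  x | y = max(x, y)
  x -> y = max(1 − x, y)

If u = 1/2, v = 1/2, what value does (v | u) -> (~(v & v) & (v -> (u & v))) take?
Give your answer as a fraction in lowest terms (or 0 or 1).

1/2

v | u = 1/2 | 1/2 = 1/2
v & v = 1/2 & 1/2 = 1/2
~(v & v) = ~1/2 = 1/2
u & v = 1/2 & 1/2 = 1/2
v -> (u & v) = 1/2 -> 1/2 = 1/2
~(v & v) & (v -> (u & v)) = 1/2 & 1/2 = 1/2
(v | u) -> (~(v & v) & (v -> (u & v))) = 1/2 -> 1/2 = 1/2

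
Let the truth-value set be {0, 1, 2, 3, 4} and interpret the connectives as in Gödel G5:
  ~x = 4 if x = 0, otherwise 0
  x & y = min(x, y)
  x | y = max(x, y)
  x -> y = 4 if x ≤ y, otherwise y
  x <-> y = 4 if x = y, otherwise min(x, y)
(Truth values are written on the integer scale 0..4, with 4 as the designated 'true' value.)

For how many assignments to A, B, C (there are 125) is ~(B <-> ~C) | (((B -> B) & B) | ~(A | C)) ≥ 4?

value 4: 93 assignments (counts)
value 3: 4 assignments
value 2: 4 assignments
value 1: 4 assignments
value 0: 20 assignments
So 93 of the 125 assignments meet the threshold.

93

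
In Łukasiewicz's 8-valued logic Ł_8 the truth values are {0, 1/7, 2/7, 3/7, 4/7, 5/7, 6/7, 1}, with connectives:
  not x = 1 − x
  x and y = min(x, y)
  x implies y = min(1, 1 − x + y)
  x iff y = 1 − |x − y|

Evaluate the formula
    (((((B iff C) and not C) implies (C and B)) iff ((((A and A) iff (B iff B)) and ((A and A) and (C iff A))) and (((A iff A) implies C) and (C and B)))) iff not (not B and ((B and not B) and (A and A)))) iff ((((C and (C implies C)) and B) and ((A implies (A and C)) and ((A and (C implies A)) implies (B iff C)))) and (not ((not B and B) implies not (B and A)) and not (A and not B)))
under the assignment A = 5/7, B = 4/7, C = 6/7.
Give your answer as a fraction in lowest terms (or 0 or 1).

B iff C = 4/7 iff 6/7 = 5/7
not C = not 6/7 = 1/7
(B iff C) and not C = 5/7 and 1/7 = 1/7
C and B = 6/7 and 4/7 = 4/7
((B iff C) and not C) implies (C and B) = 1/7 implies 4/7 = 1
A and A = 5/7 and 5/7 = 5/7
B iff B = 4/7 iff 4/7 = 1
(A and A) iff (B iff B) = 5/7 iff 1 = 5/7
A and A = 5/7 and 5/7 = 5/7
C iff A = 6/7 iff 5/7 = 6/7
(A and A) and (C iff A) = 5/7 and 6/7 = 5/7
((A and A) iff (B iff B)) and ((A and A) and (C iff A)) = 5/7 and 5/7 = 5/7
A iff A = 5/7 iff 5/7 = 1
(A iff A) implies C = 1 implies 6/7 = 6/7
C and B = 6/7 and 4/7 = 4/7
((A iff A) implies C) and (C and B) = 6/7 and 4/7 = 4/7
(((A and A) iff (B iff B)) and ((A and A) and (C iff A))) and (((A iff A) implies C) and (C and B)) = 5/7 and 4/7 = 4/7
(((B iff C) and not C) implies (C and B)) iff ((((A and A) iff (B iff B)) and ((A and A) and (C iff A))) and (((A iff A) implies C) and (C and B))) = 1 iff 4/7 = 4/7
not B = not 4/7 = 3/7
not B = not 4/7 = 3/7
B and not B = 4/7 and 3/7 = 3/7
A and A = 5/7 and 5/7 = 5/7
(B and not B) and (A and A) = 3/7 and 5/7 = 3/7
not B and ((B and not B) and (A and A)) = 3/7 and 3/7 = 3/7
not (not B and ((B and not B) and (A and A))) = not 3/7 = 4/7
((((B iff C) and not C) implies (C and B)) iff ((((A and A) iff (B iff B)) and ((A and A) and (C iff A))) and (((A iff A) implies C) and (C and B)))) iff not (not B and ((B and not B) and (A and A))) = 4/7 iff 4/7 = 1
C implies C = 6/7 implies 6/7 = 1
C and (C implies C) = 6/7 and 1 = 6/7
(C and (C implies C)) and B = 6/7 and 4/7 = 4/7
A and C = 5/7 and 6/7 = 5/7
A implies (A and C) = 5/7 implies 5/7 = 1
C implies A = 6/7 implies 5/7 = 6/7
A and (C implies A) = 5/7 and 6/7 = 5/7
B iff C = 4/7 iff 6/7 = 5/7
(A and (C implies A)) implies (B iff C) = 5/7 implies 5/7 = 1
(A implies (A and C)) and ((A and (C implies A)) implies (B iff C)) = 1 and 1 = 1
((C and (C implies C)) and B) and ((A implies (A and C)) and ((A and (C implies A)) implies (B iff C))) = 4/7 and 1 = 4/7
not B = not 4/7 = 3/7
not B and B = 3/7 and 4/7 = 3/7
B and A = 4/7 and 5/7 = 4/7
not (B and A) = not 4/7 = 3/7
(not B and B) implies not (B and A) = 3/7 implies 3/7 = 1
not ((not B and B) implies not (B and A)) = not 1 = 0
not B = not 4/7 = 3/7
A and not B = 5/7 and 3/7 = 3/7
not (A and not B) = not 3/7 = 4/7
not ((not B and B) implies not (B and A)) and not (A and not B) = 0 and 4/7 = 0
(((C and (C implies C)) and B) and ((A implies (A and C)) and ((A and (C implies A)) implies (B iff C)))) and (not ((not B and B) implies not (B and A)) and not (A and not B)) = 4/7 and 0 = 0
(((((B iff C) and not C) implies (C and B)) iff ((((A and A) iff (B iff B)) and ((A and A) and (C iff A))) and (((A iff A) implies C) and (C and B)))) iff not (not B and ((B and not B) and (A and A)))) iff ((((C and (C implies C)) and B) and ((A implies (A and C)) and ((A and (C implies A)) implies (B iff C)))) and (not ((not B and B) implies not (B and A)) and not (A and not B))) = 1 iff 0 = 0

0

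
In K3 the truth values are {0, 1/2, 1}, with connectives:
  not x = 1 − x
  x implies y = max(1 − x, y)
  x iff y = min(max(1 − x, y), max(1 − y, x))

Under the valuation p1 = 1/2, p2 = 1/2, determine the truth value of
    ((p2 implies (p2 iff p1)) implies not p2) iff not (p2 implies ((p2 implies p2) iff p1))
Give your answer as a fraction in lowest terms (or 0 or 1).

1/2

p2 iff p1 = 1/2 iff 1/2 = 1/2
p2 implies (p2 iff p1) = 1/2 implies 1/2 = 1/2
not p2 = not 1/2 = 1/2
(p2 implies (p2 iff p1)) implies not p2 = 1/2 implies 1/2 = 1/2
p2 implies p2 = 1/2 implies 1/2 = 1/2
(p2 implies p2) iff p1 = 1/2 iff 1/2 = 1/2
p2 implies ((p2 implies p2) iff p1) = 1/2 implies 1/2 = 1/2
not (p2 implies ((p2 implies p2) iff p1)) = not 1/2 = 1/2
((p2 implies (p2 iff p1)) implies not p2) iff not (p2 implies ((p2 implies p2) iff p1)) = 1/2 iff 1/2 = 1/2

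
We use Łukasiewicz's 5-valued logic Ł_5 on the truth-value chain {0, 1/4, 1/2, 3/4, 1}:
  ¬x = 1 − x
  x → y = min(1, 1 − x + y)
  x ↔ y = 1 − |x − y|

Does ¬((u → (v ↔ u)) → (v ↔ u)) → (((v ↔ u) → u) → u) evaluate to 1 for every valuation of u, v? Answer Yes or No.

No

Counterexample: take u = 0, v = 3/4.
v ↔ u = 3/4 ↔ 0 = 1/4
u → (v ↔ u) = 0 → 1/4 = 1
(u → (v ↔ u)) → (v ↔ u) = 1 → 1/4 = 1/4
¬((u → (v ↔ u)) → (v ↔ u)) = ¬1/4 = 3/4
(v ↔ u) → u = 1/4 → 0 = 3/4
((v ↔ u) → u) → u = 3/4 → 0 = 1/4
¬((u → (v ↔ u)) → (v ↔ u)) → (((v ↔ u) → u) → u) = 3/4 → 1/4 = 1/2
This gives 1/2 ≠ 1.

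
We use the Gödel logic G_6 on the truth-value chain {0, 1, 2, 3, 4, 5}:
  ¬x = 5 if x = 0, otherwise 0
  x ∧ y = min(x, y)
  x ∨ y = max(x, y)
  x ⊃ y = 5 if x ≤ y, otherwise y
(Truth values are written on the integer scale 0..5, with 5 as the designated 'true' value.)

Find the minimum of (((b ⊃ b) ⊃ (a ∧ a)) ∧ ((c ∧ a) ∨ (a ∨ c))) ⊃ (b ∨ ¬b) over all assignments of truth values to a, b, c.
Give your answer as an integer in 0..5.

Take a = 2, b = 1, c = 0:
b ⊃ b = 1 ⊃ 1 = 5
a ∧ a = 2 ∧ 2 = 2
(b ⊃ b) ⊃ (a ∧ a) = 5 ⊃ 2 = 2
c ∧ a = 0 ∧ 2 = 0
a ∨ c = 2 ∨ 0 = 2
(c ∧ a) ∨ (a ∨ c) = 0 ∨ 2 = 2
((b ⊃ b) ⊃ (a ∧ a)) ∧ ((c ∧ a) ∨ (a ∨ c)) = 2 ∧ 2 = 2
¬b = ¬1 = 0
b ∨ ¬b = 1 ∨ 0 = 1
(((b ⊃ b) ⊃ (a ∧ a)) ∧ ((c ∧ a) ∨ (a ∨ c))) ⊃ (b ∨ ¬b) = 2 ⊃ 1 = 1
No assignment yields a value below 1, so this is the minimum.

1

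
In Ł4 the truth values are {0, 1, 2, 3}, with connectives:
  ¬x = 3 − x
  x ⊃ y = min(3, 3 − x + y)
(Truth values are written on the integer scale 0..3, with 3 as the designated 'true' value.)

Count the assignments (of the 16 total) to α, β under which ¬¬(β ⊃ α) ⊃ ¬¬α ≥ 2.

12

α = 0, β = 0 ↦ 0  <
α = 0, β = 1 ↦ 1  <
α = 0, β = 2 ↦ 2  ≥
α = 0, β = 3 ↦ 3  ≥
α = 1, β = 0 ↦ 1  <
α = 1, β = 1 ↦ 1  <
α = 1, β = 2 ↦ 2  ≥
α = 1, β = 3 ↦ 3  ≥
α = 2, β = 0 ↦ 2  ≥
α = 2, β = 1 ↦ 2  ≥
α = 2, β = 2 ↦ 2  ≥
α = 2, β = 3 ↦ 3  ≥
α = 3, β = 0 ↦ 3  ≥
α = 3, β = 1 ↦ 3  ≥
α = 3, β = 2 ↦ 3  ≥
α = 3, β = 3 ↦ 3  ≥
So 12 of the 16 assignments meet the threshold.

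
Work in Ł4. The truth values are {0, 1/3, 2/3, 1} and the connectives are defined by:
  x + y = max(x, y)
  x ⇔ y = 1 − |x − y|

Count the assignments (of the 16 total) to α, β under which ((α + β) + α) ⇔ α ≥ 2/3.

α = 0, β = 0 ↦ 1  ≥
α = 0, β = 1/3 ↦ 2/3  ≥
α = 0, β = 2/3 ↦ 1/3  <
α = 0, β = 1 ↦ 0  <
α = 1/3, β = 0 ↦ 1  ≥
α = 1/3, β = 1/3 ↦ 1  ≥
α = 1/3, β = 2/3 ↦ 2/3  ≥
α = 1/3, β = 1 ↦ 1/3  <
α = 2/3, β = 0 ↦ 1  ≥
α = 2/3, β = 1/3 ↦ 1  ≥
α = 2/3, β = 2/3 ↦ 1  ≥
α = 2/3, β = 1 ↦ 2/3  ≥
α = 1, β = 0 ↦ 1  ≥
α = 1, β = 1/3 ↦ 1  ≥
α = 1, β = 2/3 ↦ 1  ≥
α = 1, β = 1 ↦ 1  ≥
So 13 of the 16 assignments meet the threshold.

13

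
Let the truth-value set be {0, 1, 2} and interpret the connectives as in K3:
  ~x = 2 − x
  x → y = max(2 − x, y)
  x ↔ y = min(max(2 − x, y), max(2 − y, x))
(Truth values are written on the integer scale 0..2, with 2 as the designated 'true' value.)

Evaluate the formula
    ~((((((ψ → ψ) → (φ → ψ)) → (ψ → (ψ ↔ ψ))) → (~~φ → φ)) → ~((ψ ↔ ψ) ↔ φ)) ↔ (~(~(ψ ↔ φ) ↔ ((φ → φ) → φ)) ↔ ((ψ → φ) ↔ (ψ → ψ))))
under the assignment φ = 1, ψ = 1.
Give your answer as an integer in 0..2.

1

ψ → ψ = 1 → 1 = 1
φ → ψ = 1 → 1 = 1
(ψ → ψ) → (φ → ψ) = 1 → 1 = 1
ψ ↔ ψ = 1 ↔ 1 = 1
ψ → (ψ ↔ ψ) = 1 → 1 = 1
((ψ → ψ) → (φ → ψ)) → (ψ → (ψ ↔ ψ)) = 1 → 1 = 1
~φ = ~1 = 1
~~φ = ~1 = 1
~~φ → φ = 1 → 1 = 1
(((ψ → ψ) → (φ → ψ)) → (ψ → (ψ ↔ ψ))) → (~~φ → φ) = 1 → 1 = 1
ψ ↔ ψ = 1 ↔ 1 = 1
(ψ ↔ ψ) ↔ φ = 1 ↔ 1 = 1
~((ψ ↔ ψ) ↔ φ) = ~1 = 1
((((ψ → ψ) → (φ → ψ)) → (ψ → (ψ ↔ ψ))) → (~~φ → φ)) → ~((ψ ↔ ψ) ↔ φ) = 1 → 1 = 1
ψ ↔ φ = 1 ↔ 1 = 1
~(ψ ↔ φ) = ~1 = 1
φ → φ = 1 → 1 = 1
(φ → φ) → φ = 1 → 1 = 1
~(ψ ↔ φ) ↔ ((φ → φ) → φ) = 1 ↔ 1 = 1
~(~(ψ ↔ φ) ↔ ((φ → φ) → φ)) = ~1 = 1
ψ → φ = 1 → 1 = 1
ψ → ψ = 1 → 1 = 1
(ψ → φ) ↔ (ψ → ψ) = 1 ↔ 1 = 1
~(~(ψ ↔ φ) ↔ ((φ → φ) → φ)) ↔ ((ψ → φ) ↔ (ψ → ψ)) = 1 ↔ 1 = 1
(((((ψ → ψ) → (φ → ψ)) → (ψ → (ψ ↔ ψ))) → (~~φ → φ)) → ~((ψ ↔ ψ) ↔ φ)) ↔ (~(~(ψ ↔ φ) ↔ ((φ → φ) → φ)) ↔ ((ψ → φ) ↔ (ψ → ψ))) = 1 ↔ 1 = 1
~((((((ψ → ψ) → (φ → ψ)) → (ψ → (ψ ↔ ψ))) → (~~φ → φ)) → ~((ψ ↔ ψ) ↔ φ)) ↔ (~(~(ψ ↔ φ) ↔ ((φ → φ) → φ)) ↔ ((ψ → φ) ↔ (ψ → ψ)))) = ~1 = 1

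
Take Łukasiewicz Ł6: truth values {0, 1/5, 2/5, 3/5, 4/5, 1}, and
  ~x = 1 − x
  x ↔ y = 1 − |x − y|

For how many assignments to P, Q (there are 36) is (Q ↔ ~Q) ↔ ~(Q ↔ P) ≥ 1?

value 1: 4 assignments (counts)
value 4/5: 10 assignments
value 3/5: 10 assignments
value 2/5: 6 assignments
value 1/5: 4 assignments
value 0: 2 assignments
So 4 of the 36 assignments meet the threshold.

4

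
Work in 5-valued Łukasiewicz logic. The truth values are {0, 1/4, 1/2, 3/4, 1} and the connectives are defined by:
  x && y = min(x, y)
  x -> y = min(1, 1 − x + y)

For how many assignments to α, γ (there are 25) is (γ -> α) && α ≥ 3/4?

value 1: 5 assignments (counts)
value 3/4: 5 assignments (counts)
value 1/2: 5 assignments
value 1/4: 5 assignments
value 0: 5 assignments
So 10 of the 25 assignments meet the threshold.

10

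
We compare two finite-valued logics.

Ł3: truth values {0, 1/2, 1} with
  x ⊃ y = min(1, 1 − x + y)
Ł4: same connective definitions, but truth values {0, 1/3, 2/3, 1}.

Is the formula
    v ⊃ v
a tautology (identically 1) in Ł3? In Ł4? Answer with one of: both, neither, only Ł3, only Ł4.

both

In Ł3: every assignment gives 1 — tautology.
In Ł4: every assignment gives 1 — tautology.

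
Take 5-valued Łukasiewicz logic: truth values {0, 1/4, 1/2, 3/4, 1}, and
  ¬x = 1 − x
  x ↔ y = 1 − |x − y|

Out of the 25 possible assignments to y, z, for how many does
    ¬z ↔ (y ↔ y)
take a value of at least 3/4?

10

value 1: 5 assignments (counts)
value 3/4: 5 assignments (counts)
value 1/2: 5 assignments
value 1/4: 5 assignments
value 0: 5 assignments
So 10 of the 25 assignments meet the threshold.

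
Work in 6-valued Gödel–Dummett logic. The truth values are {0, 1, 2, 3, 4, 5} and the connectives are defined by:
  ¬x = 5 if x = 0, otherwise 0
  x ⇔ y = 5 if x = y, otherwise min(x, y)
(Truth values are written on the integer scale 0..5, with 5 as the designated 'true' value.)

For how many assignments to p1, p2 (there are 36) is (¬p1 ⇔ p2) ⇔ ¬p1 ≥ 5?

26

value 5: 26 assignments (counts)
value 4: 1 assignment
value 3: 1 assignment
value 2: 1 assignment
value 1: 1 assignment
value 0: 6 assignments
So 26 of the 36 assignments meet the threshold.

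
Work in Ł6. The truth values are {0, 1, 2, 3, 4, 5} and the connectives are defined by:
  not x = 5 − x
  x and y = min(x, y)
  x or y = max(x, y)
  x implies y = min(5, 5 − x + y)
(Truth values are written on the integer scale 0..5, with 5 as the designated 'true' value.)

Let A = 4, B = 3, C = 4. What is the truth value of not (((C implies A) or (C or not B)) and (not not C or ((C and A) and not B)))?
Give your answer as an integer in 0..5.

C implies A = 4 implies 4 = 5
not B = not 3 = 2
C or not B = 4 or 2 = 4
(C implies A) or (C or not B) = 5 or 4 = 5
not C = not 4 = 1
not not C = not 1 = 4
C and A = 4 and 4 = 4
not B = not 3 = 2
(C and A) and not B = 4 and 2 = 2
not not C or ((C and A) and not B) = 4 or 2 = 4
((C implies A) or (C or not B)) and (not not C or ((C and A) and not B)) = 5 and 4 = 4
not (((C implies A) or (C or not B)) and (not not C or ((C and A) and not B))) = not 4 = 1

1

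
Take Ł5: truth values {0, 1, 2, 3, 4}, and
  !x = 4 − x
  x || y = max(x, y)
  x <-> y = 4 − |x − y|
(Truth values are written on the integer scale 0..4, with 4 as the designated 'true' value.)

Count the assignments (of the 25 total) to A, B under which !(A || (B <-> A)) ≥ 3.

value 4: 1 assignment (counts)
value 3: 2 assignments (counts)
value 2: 4 assignments
value 1: 9 assignments
value 0: 9 assignments
So 3 of the 25 assignments meet the threshold.

3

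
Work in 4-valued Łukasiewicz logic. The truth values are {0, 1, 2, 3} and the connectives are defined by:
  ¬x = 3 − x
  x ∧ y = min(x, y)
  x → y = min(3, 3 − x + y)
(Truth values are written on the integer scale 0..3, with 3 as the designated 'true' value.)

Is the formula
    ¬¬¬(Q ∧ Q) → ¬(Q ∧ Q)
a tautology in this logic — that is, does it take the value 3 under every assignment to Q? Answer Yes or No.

Yes

Q = 0 ↦ 3
Q = 1 ↦ 3
Q = 2 ↦ 3
Q = 3 ↦ 3
Every assignment gives a value ≥ 3.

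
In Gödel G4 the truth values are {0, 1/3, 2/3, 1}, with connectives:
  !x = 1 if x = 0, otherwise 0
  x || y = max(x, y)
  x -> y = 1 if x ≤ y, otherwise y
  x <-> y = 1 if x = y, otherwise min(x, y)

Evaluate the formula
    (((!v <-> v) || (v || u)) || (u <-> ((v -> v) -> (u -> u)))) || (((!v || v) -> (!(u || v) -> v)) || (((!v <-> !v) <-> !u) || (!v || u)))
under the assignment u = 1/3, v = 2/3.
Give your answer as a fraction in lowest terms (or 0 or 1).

!v = !2/3 = 0
!v <-> v = 0 <-> 2/3 = 0
v || u = 2/3 || 1/3 = 2/3
(!v <-> v) || (v || u) = 0 || 2/3 = 2/3
v -> v = 2/3 -> 2/3 = 1
u -> u = 1/3 -> 1/3 = 1
(v -> v) -> (u -> u) = 1 -> 1 = 1
u <-> ((v -> v) -> (u -> u)) = 1/3 <-> 1 = 1/3
((!v <-> v) || (v || u)) || (u <-> ((v -> v) -> (u -> u))) = 2/3 || 1/3 = 2/3
!v = !2/3 = 0
!v || v = 0 || 2/3 = 2/3
u || v = 1/3 || 2/3 = 2/3
!(u || v) = !2/3 = 0
!(u || v) -> v = 0 -> 2/3 = 1
(!v || v) -> (!(u || v) -> v) = 2/3 -> 1 = 1
!v = !2/3 = 0
!v = !2/3 = 0
!v <-> !v = 0 <-> 0 = 1
!u = !1/3 = 0
(!v <-> !v) <-> !u = 1 <-> 0 = 0
!v = !2/3 = 0
!v || u = 0 || 1/3 = 1/3
((!v <-> !v) <-> !u) || (!v || u) = 0 || 1/3 = 1/3
((!v || v) -> (!(u || v) -> v)) || (((!v <-> !v) <-> !u) || (!v || u)) = 1 || 1/3 = 1
(((!v <-> v) || (v || u)) || (u <-> ((v -> v) -> (u -> u)))) || (((!v || v) -> (!(u || v) -> v)) || (((!v <-> !v) <-> !u) || (!v || u))) = 2/3 || 1 = 1

1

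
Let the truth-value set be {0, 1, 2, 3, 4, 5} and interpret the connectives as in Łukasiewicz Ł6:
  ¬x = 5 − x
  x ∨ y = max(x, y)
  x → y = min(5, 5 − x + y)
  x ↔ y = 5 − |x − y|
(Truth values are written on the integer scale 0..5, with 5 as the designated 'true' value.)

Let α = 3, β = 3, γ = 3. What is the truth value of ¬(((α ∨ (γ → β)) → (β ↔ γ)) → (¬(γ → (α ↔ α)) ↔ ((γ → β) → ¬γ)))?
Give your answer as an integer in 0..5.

2

γ → β = 3 → 3 = 5
α ∨ (γ → β) = 3 ∨ 5 = 5
β ↔ γ = 3 ↔ 3 = 5
(α ∨ (γ → β)) → (β ↔ γ) = 5 → 5 = 5
α ↔ α = 3 ↔ 3 = 5
γ → (α ↔ α) = 3 → 5 = 5
¬(γ → (α ↔ α)) = ¬5 = 0
γ → β = 3 → 3 = 5
¬γ = ¬3 = 2
(γ → β) → ¬γ = 5 → 2 = 2
¬(γ → (α ↔ α)) ↔ ((γ → β) → ¬γ) = 0 ↔ 2 = 3
((α ∨ (γ → β)) → (β ↔ γ)) → (¬(γ → (α ↔ α)) ↔ ((γ → β) → ¬γ)) = 5 → 3 = 3
¬(((α ∨ (γ → β)) → (β ↔ γ)) → (¬(γ → (α ↔ α)) ↔ ((γ → β) → ¬γ))) = ¬3 = 2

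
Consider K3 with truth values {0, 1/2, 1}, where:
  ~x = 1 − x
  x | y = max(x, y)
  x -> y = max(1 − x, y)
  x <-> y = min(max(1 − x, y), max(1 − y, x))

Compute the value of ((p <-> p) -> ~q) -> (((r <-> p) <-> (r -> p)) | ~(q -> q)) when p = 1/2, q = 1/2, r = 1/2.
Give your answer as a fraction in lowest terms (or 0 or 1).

p <-> p = 1/2 <-> 1/2 = 1/2
~q = ~1/2 = 1/2
(p <-> p) -> ~q = 1/2 -> 1/2 = 1/2
r <-> p = 1/2 <-> 1/2 = 1/2
r -> p = 1/2 -> 1/2 = 1/2
(r <-> p) <-> (r -> p) = 1/2 <-> 1/2 = 1/2
q -> q = 1/2 -> 1/2 = 1/2
~(q -> q) = ~1/2 = 1/2
((r <-> p) <-> (r -> p)) | ~(q -> q) = 1/2 | 1/2 = 1/2
((p <-> p) -> ~q) -> (((r <-> p) <-> (r -> p)) | ~(q -> q)) = 1/2 -> 1/2 = 1/2

1/2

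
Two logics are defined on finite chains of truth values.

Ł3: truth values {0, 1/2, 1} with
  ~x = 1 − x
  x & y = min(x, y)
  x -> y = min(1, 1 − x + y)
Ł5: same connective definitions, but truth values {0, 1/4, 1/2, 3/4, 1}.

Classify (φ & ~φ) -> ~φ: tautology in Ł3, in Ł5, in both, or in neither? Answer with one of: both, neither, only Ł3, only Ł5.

both

In Ł3: every assignment gives 1 — tautology.
In Ł5: every assignment gives 1 — tautology.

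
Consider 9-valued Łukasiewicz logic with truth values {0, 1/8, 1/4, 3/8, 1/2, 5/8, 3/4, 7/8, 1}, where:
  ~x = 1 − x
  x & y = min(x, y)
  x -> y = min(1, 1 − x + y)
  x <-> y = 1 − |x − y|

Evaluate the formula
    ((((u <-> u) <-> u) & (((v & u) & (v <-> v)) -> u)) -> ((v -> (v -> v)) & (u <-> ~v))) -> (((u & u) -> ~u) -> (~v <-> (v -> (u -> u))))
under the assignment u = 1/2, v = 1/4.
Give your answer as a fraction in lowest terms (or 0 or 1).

u <-> u = 1/2 <-> 1/2 = 1
(u <-> u) <-> u = 1 <-> 1/2 = 1/2
v & u = 1/4 & 1/2 = 1/4
v <-> v = 1/4 <-> 1/4 = 1
(v & u) & (v <-> v) = 1/4 & 1 = 1/4
((v & u) & (v <-> v)) -> u = 1/4 -> 1/2 = 1
((u <-> u) <-> u) & (((v & u) & (v <-> v)) -> u) = 1/2 & 1 = 1/2
v -> v = 1/4 -> 1/4 = 1
v -> (v -> v) = 1/4 -> 1 = 1
~v = ~1/4 = 3/4
u <-> ~v = 1/2 <-> 3/4 = 3/4
(v -> (v -> v)) & (u <-> ~v) = 1 & 3/4 = 3/4
(((u <-> u) <-> u) & (((v & u) & (v <-> v)) -> u)) -> ((v -> (v -> v)) & (u <-> ~v)) = 1/2 -> 3/4 = 1
u & u = 1/2 & 1/2 = 1/2
~u = ~1/2 = 1/2
(u & u) -> ~u = 1/2 -> 1/2 = 1
~v = ~1/4 = 3/4
u -> u = 1/2 -> 1/2 = 1
v -> (u -> u) = 1/4 -> 1 = 1
~v <-> (v -> (u -> u)) = 3/4 <-> 1 = 3/4
((u & u) -> ~u) -> (~v <-> (v -> (u -> u))) = 1 -> 3/4 = 3/4
((((u <-> u) <-> u) & (((v & u) & (v <-> v)) -> u)) -> ((v -> (v -> v)) & (u <-> ~v))) -> (((u & u) -> ~u) -> (~v <-> (v -> (u -> u)))) = 1 -> 3/4 = 3/4

3/4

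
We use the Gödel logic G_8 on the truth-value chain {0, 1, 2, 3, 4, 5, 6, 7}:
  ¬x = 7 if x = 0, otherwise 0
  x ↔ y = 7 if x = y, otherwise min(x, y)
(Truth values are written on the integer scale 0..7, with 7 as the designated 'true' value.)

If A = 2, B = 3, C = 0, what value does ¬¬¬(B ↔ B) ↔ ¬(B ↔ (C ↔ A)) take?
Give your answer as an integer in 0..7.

B ↔ B = 3 ↔ 3 = 7
¬(B ↔ B) = ¬7 = 0
¬¬(B ↔ B) = ¬0 = 7
¬¬¬(B ↔ B) = ¬7 = 0
C ↔ A = 0 ↔ 2 = 0
B ↔ (C ↔ A) = 3 ↔ 0 = 0
¬(B ↔ (C ↔ A)) = ¬0 = 7
¬¬¬(B ↔ B) ↔ ¬(B ↔ (C ↔ A)) = 0 ↔ 7 = 0

0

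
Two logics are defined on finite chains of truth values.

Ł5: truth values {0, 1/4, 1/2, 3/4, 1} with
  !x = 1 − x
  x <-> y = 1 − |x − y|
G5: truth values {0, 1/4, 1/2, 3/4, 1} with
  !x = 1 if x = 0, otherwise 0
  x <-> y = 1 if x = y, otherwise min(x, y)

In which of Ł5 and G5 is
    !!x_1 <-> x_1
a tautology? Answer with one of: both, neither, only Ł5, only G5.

only Ł5

In Ł5: every assignment gives 1 — tautology.
In G5: at x_1 = 1/4 the value is 1/4 — not a tautology.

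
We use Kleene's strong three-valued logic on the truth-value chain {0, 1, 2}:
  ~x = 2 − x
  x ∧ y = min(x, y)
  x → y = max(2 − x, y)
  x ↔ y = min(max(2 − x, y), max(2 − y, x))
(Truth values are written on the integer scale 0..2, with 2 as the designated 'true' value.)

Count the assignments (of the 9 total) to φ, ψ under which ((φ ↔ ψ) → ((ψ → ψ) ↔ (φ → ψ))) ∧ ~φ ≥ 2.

2

φ = 0, ψ = 0 ↦ 2  ≥
φ = 0, ψ = 1 ↦ 1  <
φ = 0, ψ = 2 ↦ 2  ≥
φ = 1, ψ = 0 ↦ 1  <
φ = 1, ψ = 1 ↦ 1  <
φ = 1, ψ = 2 ↦ 1  <
φ = 2, ψ = 0 ↦ 0  <
φ = 2, ψ = 1 ↦ 0  <
φ = 2, ψ = 2 ↦ 0  <
So 2 of the 9 assignments meet the threshold.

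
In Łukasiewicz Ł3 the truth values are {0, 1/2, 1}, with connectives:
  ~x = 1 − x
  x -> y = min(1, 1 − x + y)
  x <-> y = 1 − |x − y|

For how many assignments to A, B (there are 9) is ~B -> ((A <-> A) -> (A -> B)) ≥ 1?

7

A = 0, B = 0 ↦ 1  ≥
A = 0, B = 1/2 ↦ 1  ≥
A = 0, B = 1 ↦ 1  ≥
A = 1/2, B = 0 ↦ 1/2  <
A = 1/2, B = 1/2 ↦ 1  ≥
A = 1/2, B = 1 ↦ 1  ≥
A = 1, B = 0 ↦ 0  <
A = 1, B = 1/2 ↦ 1  ≥
A = 1, B = 1 ↦ 1  ≥
So 7 of the 9 assignments meet the threshold.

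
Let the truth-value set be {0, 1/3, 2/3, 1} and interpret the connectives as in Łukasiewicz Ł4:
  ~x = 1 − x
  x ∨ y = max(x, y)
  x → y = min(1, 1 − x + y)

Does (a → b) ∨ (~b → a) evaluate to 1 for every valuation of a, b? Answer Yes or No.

No

Counterexample: take a = 1/3, b = 0.
a → b = 1/3 → 0 = 2/3
~b = ~0 = 1
~b → a = 1 → 1/3 = 1/3
(a → b) ∨ (~b → a) = 2/3 ∨ 1/3 = 2/3
This gives 2/3 ≠ 1.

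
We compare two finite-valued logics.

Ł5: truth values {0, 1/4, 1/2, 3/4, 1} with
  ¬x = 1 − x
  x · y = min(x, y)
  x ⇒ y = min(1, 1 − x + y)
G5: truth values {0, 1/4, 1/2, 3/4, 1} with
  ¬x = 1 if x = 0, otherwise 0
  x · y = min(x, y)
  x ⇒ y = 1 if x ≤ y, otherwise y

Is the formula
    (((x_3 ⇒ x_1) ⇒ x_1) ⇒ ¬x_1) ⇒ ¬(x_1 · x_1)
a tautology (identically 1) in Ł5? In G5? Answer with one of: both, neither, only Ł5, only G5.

only G5

In Ł5: at x_1 = 1/4, x_3 = 0 the value is 3/4 — not a tautology.
In G5: every assignment gives 1 — tautology.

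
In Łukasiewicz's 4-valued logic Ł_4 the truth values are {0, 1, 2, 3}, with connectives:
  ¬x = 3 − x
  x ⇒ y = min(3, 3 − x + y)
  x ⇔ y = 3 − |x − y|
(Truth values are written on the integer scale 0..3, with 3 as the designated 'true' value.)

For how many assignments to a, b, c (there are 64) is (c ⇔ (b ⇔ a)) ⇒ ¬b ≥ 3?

35

value 3: 35 assignments (counts)
value 2: 15 assignments
value 1: 10 assignments
value 0: 4 assignments
So 35 of the 64 assignments meet the threshold.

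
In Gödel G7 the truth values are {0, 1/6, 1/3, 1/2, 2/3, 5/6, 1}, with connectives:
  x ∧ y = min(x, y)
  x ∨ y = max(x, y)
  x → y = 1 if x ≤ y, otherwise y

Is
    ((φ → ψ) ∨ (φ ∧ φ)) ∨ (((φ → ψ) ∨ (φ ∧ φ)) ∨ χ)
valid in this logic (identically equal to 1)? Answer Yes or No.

Counterexample: take φ = 1/6, ψ = 0, χ = 0.
φ → ψ = 1/6 → 0 = 0
φ ∧ φ = 1/6 ∧ 1/6 = 1/6
(φ → ψ) ∨ (φ ∧ φ) = 0 ∨ 1/6 = 1/6
((φ → ψ) ∨ (φ ∧ φ)) ∨ χ = 1/6 ∨ 0 = 1/6
((φ → ψ) ∨ (φ ∧ φ)) ∨ (((φ → ψ) ∨ (φ ∧ φ)) ∨ χ) = 1/6 ∨ 1/6 = 1/6
This gives 1/6 ≠ 1.

No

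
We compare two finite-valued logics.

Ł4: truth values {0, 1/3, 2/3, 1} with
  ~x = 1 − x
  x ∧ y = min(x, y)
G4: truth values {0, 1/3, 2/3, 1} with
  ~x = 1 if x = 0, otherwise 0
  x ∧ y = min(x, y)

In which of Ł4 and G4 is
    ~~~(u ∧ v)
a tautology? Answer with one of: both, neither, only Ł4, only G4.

In Ł4: at u = 1/3, v = 1/3 the value is 2/3 — not a tautology.
In G4: at u = 1/3, v = 1/3 the value is 0 — not a tautology.

neither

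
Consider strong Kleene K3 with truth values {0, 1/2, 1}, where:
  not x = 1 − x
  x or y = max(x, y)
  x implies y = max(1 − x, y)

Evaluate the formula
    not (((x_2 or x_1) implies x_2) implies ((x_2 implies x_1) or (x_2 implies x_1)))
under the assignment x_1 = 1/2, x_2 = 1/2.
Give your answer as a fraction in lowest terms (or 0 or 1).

x_2 or x_1 = 1/2 or 1/2 = 1/2
(x_2 or x_1) implies x_2 = 1/2 implies 1/2 = 1/2
x_2 implies x_1 = 1/2 implies 1/2 = 1/2
x_2 implies x_1 = 1/2 implies 1/2 = 1/2
(x_2 implies x_1) or (x_2 implies x_1) = 1/2 or 1/2 = 1/2
((x_2 or x_1) implies x_2) implies ((x_2 implies x_1) or (x_2 implies x_1)) = 1/2 implies 1/2 = 1/2
not (((x_2 or x_1) implies x_2) implies ((x_2 implies x_1) or (x_2 implies x_1))) = not 1/2 = 1/2

1/2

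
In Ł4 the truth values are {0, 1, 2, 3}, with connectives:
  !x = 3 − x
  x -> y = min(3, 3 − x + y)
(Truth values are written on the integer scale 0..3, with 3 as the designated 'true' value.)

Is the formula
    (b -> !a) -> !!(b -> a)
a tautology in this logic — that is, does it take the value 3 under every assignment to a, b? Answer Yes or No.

Counterexample: take a = 0, b = 1.
!a = !0 = 3
b -> !a = 1 -> 3 = 3
b -> a = 1 -> 0 = 2
!(b -> a) = !2 = 1
!!(b -> a) = !1 = 2
(b -> !a) -> !!(b -> a) = 3 -> 2 = 2
This gives 2 ≠ 3.

No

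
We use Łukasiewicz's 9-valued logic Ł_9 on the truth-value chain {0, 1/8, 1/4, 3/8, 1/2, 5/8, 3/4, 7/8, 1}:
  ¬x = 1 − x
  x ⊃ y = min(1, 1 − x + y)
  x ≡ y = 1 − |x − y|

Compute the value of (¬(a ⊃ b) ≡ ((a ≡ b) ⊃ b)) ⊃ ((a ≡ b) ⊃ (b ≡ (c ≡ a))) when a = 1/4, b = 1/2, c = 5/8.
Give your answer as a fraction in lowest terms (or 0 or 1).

1

a ⊃ b = 1/4 ⊃ 1/2 = 1
¬(a ⊃ b) = ¬1 = 0
a ≡ b = 1/4 ≡ 1/2 = 3/4
(a ≡ b) ⊃ b = 3/4 ⊃ 1/2 = 3/4
¬(a ⊃ b) ≡ ((a ≡ b) ⊃ b) = 0 ≡ 3/4 = 1/4
a ≡ b = 1/4 ≡ 1/2 = 3/4
c ≡ a = 5/8 ≡ 1/4 = 5/8
b ≡ (c ≡ a) = 1/2 ≡ 5/8 = 7/8
(a ≡ b) ⊃ (b ≡ (c ≡ a)) = 3/4 ⊃ 7/8 = 1
(¬(a ⊃ b) ≡ ((a ≡ b) ⊃ b)) ⊃ ((a ≡ b) ⊃ (b ≡ (c ≡ a))) = 1/4 ⊃ 1 = 1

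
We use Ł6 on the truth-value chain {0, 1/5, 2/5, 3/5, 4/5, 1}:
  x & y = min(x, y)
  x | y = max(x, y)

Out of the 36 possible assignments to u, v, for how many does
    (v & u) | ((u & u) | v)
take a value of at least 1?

value 1: 11 assignments (counts)
value 4/5: 9 assignments
value 3/5: 7 assignments
value 2/5: 5 assignments
value 1/5: 3 assignments
value 0: 1 assignment
So 11 of the 36 assignments meet the threshold.

11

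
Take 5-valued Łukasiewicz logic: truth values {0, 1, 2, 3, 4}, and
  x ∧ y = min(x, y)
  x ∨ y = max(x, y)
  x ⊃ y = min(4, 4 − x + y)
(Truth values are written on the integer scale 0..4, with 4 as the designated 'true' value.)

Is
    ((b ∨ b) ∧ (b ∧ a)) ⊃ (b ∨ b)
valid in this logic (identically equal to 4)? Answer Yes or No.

At a = 1, b = 0, for instance:
b ∨ b = 0 ∨ 0 = 0
b ∧ a = 0 ∧ 1 = 0
(b ∨ b) ∧ (b ∧ a) = 0 ∧ 0 = 0
((b ∨ b) ∧ (b ∧ a)) ⊃ (b ∨ b) = 0 ⊃ 0 = 4
and checking the remaining 24 assignments likewise gives ≥ 4 in every case.

Yes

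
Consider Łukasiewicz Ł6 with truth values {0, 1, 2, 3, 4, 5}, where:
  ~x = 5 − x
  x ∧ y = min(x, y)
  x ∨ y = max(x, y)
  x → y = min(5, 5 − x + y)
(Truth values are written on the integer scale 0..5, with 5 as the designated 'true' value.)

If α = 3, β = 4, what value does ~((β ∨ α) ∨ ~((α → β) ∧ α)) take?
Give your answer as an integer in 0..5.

β ∨ α = 4 ∨ 3 = 4
α → β = 3 → 4 = 5
(α → β) ∧ α = 5 ∧ 3 = 3
~((α → β) ∧ α) = ~3 = 2
(β ∨ α) ∨ ~((α → β) ∧ α) = 4 ∨ 2 = 4
~((β ∨ α) ∨ ~((α → β) ∧ α)) = ~4 = 1

1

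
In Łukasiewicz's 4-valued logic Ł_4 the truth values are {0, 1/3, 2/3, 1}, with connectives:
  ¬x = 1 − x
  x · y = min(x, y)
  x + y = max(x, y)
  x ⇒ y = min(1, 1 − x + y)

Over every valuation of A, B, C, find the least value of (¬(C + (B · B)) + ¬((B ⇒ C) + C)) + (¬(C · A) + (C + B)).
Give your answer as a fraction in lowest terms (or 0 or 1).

2/3

Take A = 1/3, B = 0, C = 1/3:
B · B = 0 · 0 = 0
C + (B · B) = 1/3 + 0 = 1/3
¬(C + (B · B)) = ¬1/3 = 2/3
B ⇒ C = 0 ⇒ 1/3 = 1
(B ⇒ C) + C = 1 + 1/3 = 1
¬((B ⇒ C) + C) = ¬1 = 0
¬(C + (B · B)) + ¬((B ⇒ C) + C) = 2/3 + 0 = 2/3
C · A = 1/3 · 1/3 = 1/3
¬(C · A) = ¬1/3 = 2/3
C + B = 1/3 + 0 = 1/3
¬(C · A) + (C + B) = 2/3 + 1/3 = 2/3
(¬(C + (B · B)) + ¬((B ⇒ C) + C)) + (¬(C · A) + (C + B)) = 2/3 + 2/3 = 2/3
No assignment yields a value below 2/3, so this is the minimum.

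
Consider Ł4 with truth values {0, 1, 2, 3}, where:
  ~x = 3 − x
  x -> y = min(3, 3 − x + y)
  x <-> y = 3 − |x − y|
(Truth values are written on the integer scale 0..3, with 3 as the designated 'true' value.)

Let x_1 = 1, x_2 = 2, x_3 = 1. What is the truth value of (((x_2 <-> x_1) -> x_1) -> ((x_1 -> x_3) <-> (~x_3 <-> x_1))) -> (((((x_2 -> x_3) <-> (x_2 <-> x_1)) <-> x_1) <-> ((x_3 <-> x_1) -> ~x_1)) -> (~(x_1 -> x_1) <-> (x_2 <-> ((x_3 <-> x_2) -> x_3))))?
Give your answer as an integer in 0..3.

1

x_2 <-> x_1 = 2 <-> 1 = 2
(x_2 <-> x_1) -> x_1 = 2 -> 1 = 2
x_1 -> x_3 = 1 -> 1 = 3
~x_3 = ~1 = 2
~x_3 <-> x_1 = 2 <-> 1 = 2
(x_1 -> x_3) <-> (~x_3 <-> x_1) = 3 <-> 2 = 2
((x_2 <-> x_1) -> x_1) -> ((x_1 -> x_3) <-> (~x_3 <-> x_1)) = 2 -> 2 = 3
x_2 -> x_3 = 2 -> 1 = 2
x_2 <-> x_1 = 2 <-> 1 = 2
(x_2 -> x_3) <-> (x_2 <-> x_1) = 2 <-> 2 = 3
((x_2 -> x_3) <-> (x_2 <-> x_1)) <-> x_1 = 3 <-> 1 = 1
x_3 <-> x_1 = 1 <-> 1 = 3
~x_1 = ~1 = 2
(x_3 <-> x_1) -> ~x_1 = 3 -> 2 = 2
(((x_2 -> x_3) <-> (x_2 <-> x_1)) <-> x_1) <-> ((x_3 <-> x_1) -> ~x_1) = 1 <-> 2 = 2
x_1 -> x_1 = 1 -> 1 = 3
~(x_1 -> x_1) = ~3 = 0
x_3 <-> x_2 = 1 <-> 2 = 2
(x_3 <-> x_2) -> x_3 = 2 -> 1 = 2
x_2 <-> ((x_3 <-> x_2) -> x_3) = 2 <-> 2 = 3
~(x_1 -> x_1) <-> (x_2 <-> ((x_3 <-> x_2) -> x_3)) = 0 <-> 3 = 0
((((x_2 -> x_3) <-> (x_2 <-> x_1)) <-> x_1) <-> ((x_3 <-> x_1) -> ~x_1)) -> (~(x_1 -> x_1) <-> (x_2 <-> ((x_3 <-> x_2) -> x_3))) = 2 -> 0 = 1
(((x_2 <-> x_1) -> x_1) -> ((x_1 -> x_3) <-> (~x_3 <-> x_1))) -> (((((x_2 -> x_3) <-> (x_2 <-> x_1)) <-> x_1) <-> ((x_3 <-> x_1) -> ~x_1)) -> (~(x_1 -> x_1) <-> (x_2 <-> ((x_3 <-> x_2) -> x_3)))) = 3 -> 1 = 1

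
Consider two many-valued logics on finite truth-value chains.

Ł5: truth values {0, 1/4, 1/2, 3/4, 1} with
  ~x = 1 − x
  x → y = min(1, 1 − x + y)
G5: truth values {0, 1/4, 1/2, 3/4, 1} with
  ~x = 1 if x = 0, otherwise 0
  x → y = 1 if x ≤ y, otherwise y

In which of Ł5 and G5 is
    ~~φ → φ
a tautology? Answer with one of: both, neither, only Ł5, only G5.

In Ł5: every assignment gives 1 — tautology.
In G5: at φ = 1/4 the value is 1/4 — not a tautology.

only Ł5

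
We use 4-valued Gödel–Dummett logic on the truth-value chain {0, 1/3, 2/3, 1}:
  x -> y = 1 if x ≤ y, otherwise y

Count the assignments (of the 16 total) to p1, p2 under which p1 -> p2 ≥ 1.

10

p1 = 0, p2 = 0 ↦ 1  ≥
p1 = 0, p2 = 1/3 ↦ 1  ≥
p1 = 0, p2 = 2/3 ↦ 1  ≥
p1 = 0, p2 = 1 ↦ 1  ≥
p1 = 1/3, p2 = 0 ↦ 0  <
p1 = 1/3, p2 = 1/3 ↦ 1  ≥
p1 = 1/3, p2 = 2/3 ↦ 1  ≥
p1 = 1/3, p2 = 1 ↦ 1  ≥
p1 = 2/3, p2 = 0 ↦ 0  <
p1 = 2/3, p2 = 1/3 ↦ 1/3  <
p1 = 2/3, p2 = 2/3 ↦ 1  ≥
p1 = 2/3, p2 = 1 ↦ 1  ≥
p1 = 1, p2 = 0 ↦ 0  <
p1 = 1, p2 = 1/3 ↦ 1/3  <
p1 = 1, p2 = 2/3 ↦ 2/3  <
p1 = 1, p2 = 1 ↦ 1  ≥
So 10 of the 16 assignments meet the threshold.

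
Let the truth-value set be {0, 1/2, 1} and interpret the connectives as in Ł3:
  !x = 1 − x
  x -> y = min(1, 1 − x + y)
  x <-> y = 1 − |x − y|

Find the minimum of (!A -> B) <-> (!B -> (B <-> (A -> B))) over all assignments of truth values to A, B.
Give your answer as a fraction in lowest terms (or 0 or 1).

1/2

Take A = 0, B = 1/2:
!A = !0 = 1
!A -> B = 1 -> 1/2 = 1/2
!B = !1/2 = 1/2
A -> B = 0 -> 1/2 = 1
B <-> (A -> B) = 1/2 <-> 1 = 1/2
!B -> (B <-> (A -> B)) = 1/2 -> 1/2 = 1
(!A -> B) <-> (!B -> (B <-> (A -> B))) = 1/2 <-> 1 = 1/2
No assignment yields a value below 1/2, so this is the minimum.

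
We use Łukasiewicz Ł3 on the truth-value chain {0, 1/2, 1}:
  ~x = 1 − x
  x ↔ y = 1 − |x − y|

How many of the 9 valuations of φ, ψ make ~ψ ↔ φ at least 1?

φ = 0, ψ = 0 ↦ 0  <
φ = 0, ψ = 1/2 ↦ 1/2  <
φ = 0, ψ = 1 ↦ 1  ≥
φ = 1/2, ψ = 0 ↦ 1/2  <
φ = 1/2, ψ = 1/2 ↦ 1  ≥
φ = 1/2, ψ = 1 ↦ 1/2  <
φ = 1, ψ = 0 ↦ 1  ≥
φ = 1, ψ = 1/2 ↦ 1/2  <
φ = 1, ψ = 1 ↦ 0  <
So 3 of the 9 assignments meet the threshold.

3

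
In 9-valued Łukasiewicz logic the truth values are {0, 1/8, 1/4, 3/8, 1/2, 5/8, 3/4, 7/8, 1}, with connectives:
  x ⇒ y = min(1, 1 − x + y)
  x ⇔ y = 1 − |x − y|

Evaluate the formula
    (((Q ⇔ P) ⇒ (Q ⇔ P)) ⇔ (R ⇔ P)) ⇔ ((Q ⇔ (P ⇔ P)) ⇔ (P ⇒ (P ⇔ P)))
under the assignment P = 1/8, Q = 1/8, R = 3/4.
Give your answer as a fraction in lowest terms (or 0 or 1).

3/4

Q ⇔ P = 1/8 ⇔ 1/8 = 1
Q ⇔ P = 1/8 ⇔ 1/8 = 1
(Q ⇔ P) ⇒ (Q ⇔ P) = 1 ⇒ 1 = 1
R ⇔ P = 3/4 ⇔ 1/8 = 3/8
((Q ⇔ P) ⇒ (Q ⇔ P)) ⇔ (R ⇔ P) = 1 ⇔ 3/8 = 3/8
P ⇔ P = 1/8 ⇔ 1/8 = 1
Q ⇔ (P ⇔ P) = 1/8 ⇔ 1 = 1/8
P ⇔ P = 1/8 ⇔ 1/8 = 1
P ⇒ (P ⇔ P) = 1/8 ⇒ 1 = 1
(Q ⇔ (P ⇔ P)) ⇔ (P ⇒ (P ⇔ P)) = 1/8 ⇔ 1 = 1/8
(((Q ⇔ P) ⇒ (Q ⇔ P)) ⇔ (R ⇔ P)) ⇔ ((Q ⇔ (P ⇔ P)) ⇔ (P ⇒ (P ⇔ P))) = 3/8 ⇔ 1/8 = 3/4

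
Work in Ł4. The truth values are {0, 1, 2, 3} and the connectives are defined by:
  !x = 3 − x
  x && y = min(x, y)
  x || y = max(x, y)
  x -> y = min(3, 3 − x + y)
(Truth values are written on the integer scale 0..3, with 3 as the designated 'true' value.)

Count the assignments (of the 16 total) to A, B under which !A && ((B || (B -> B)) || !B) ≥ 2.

A = 0, B = 0 ↦ 3  ≥
A = 0, B = 1 ↦ 3  ≥
A = 0, B = 2 ↦ 3  ≥
A = 0, B = 3 ↦ 3  ≥
A = 1, B = 0 ↦ 2  ≥
A = 1, B = 1 ↦ 2  ≥
A = 1, B = 2 ↦ 2  ≥
A = 1, B = 3 ↦ 2  ≥
A = 2, B = 0 ↦ 1  <
A = 2, B = 1 ↦ 1  <
A = 2, B = 2 ↦ 1  <
A = 2, B = 3 ↦ 1  <
A = 3, B = 0 ↦ 0  <
A = 3, B = 1 ↦ 0  <
A = 3, B = 2 ↦ 0  <
A = 3, B = 3 ↦ 0  <
So 8 of the 16 assignments meet the threshold.

8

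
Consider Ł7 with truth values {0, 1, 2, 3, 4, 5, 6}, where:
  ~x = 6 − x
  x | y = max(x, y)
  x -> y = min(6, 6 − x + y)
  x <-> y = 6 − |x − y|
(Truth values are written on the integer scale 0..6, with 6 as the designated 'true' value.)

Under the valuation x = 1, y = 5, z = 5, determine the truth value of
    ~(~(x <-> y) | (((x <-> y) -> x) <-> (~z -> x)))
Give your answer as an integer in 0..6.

x <-> y = 1 <-> 5 = 2
~(x <-> y) = ~2 = 4
x <-> y = 1 <-> 5 = 2
(x <-> y) -> x = 2 -> 1 = 5
~z = ~5 = 1
~z -> x = 1 -> 1 = 6
((x <-> y) -> x) <-> (~z -> x) = 5 <-> 6 = 5
~(x <-> y) | (((x <-> y) -> x) <-> (~z -> x)) = 4 | 5 = 5
~(~(x <-> y) | (((x <-> y) -> x) <-> (~z -> x))) = ~5 = 1

1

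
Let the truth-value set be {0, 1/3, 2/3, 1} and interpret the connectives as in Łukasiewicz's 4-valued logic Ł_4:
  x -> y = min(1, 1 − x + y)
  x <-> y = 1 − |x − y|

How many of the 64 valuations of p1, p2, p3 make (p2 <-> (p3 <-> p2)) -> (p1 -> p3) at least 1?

value 1: 58 assignments (counts)
value 2/3: 3 assignments
value 1/3: 3 assignments
So 58 of the 64 assignments meet the threshold.

58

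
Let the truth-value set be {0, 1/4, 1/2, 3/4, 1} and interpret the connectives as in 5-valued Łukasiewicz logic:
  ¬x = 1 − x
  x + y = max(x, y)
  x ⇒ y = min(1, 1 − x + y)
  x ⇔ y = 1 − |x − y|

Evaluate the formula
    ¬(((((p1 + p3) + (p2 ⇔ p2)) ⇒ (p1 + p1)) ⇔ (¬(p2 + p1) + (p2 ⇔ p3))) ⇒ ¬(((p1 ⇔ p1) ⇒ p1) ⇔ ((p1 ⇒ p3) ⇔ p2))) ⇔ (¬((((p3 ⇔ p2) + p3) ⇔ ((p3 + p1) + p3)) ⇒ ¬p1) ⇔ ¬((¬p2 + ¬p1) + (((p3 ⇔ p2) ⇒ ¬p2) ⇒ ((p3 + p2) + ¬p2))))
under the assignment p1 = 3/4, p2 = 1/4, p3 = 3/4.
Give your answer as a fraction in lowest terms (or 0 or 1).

p1 + p3 = 3/4 + 3/4 = 3/4
p2 ⇔ p2 = 1/4 ⇔ 1/4 = 1
(p1 + p3) + (p2 ⇔ p2) = 3/4 + 1 = 1
p1 + p1 = 3/4 + 3/4 = 3/4
((p1 + p3) + (p2 ⇔ p2)) ⇒ (p1 + p1) = 1 ⇒ 3/4 = 3/4
p2 + p1 = 1/4 + 3/4 = 3/4
¬(p2 + p1) = ¬3/4 = 1/4
p2 ⇔ p3 = 1/4 ⇔ 3/4 = 1/2
¬(p2 + p1) + (p2 ⇔ p3) = 1/4 + 1/2 = 1/2
(((p1 + p3) + (p2 ⇔ p2)) ⇒ (p1 + p1)) ⇔ (¬(p2 + p1) + (p2 ⇔ p3)) = 3/4 ⇔ 1/2 = 3/4
p1 ⇔ p1 = 3/4 ⇔ 3/4 = 1
(p1 ⇔ p1) ⇒ p1 = 1 ⇒ 3/4 = 3/4
p1 ⇒ p3 = 3/4 ⇒ 3/4 = 1
(p1 ⇒ p3) ⇔ p2 = 1 ⇔ 1/4 = 1/4
((p1 ⇔ p1) ⇒ p1) ⇔ ((p1 ⇒ p3) ⇔ p2) = 3/4 ⇔ 1/4 = 1/2
¬(((p1 ⇔ p1) ⇒ p1) ⇔ ((p1 ⇒ p3) ⇔ p2)) = ¬1/2 = 1/2
((((p1 + p3) + (p2 ⇔ p2)) ⇒ (p1 + p1)) ⇔ (¬(p2 + p1) + (p2 ⇔ p3))) ⇒ ¬(((p1 ⇔ p1) ⇒ p1) ⇔ ((p1 ⇒ p3) ⇔ p2)) = 3/4 ⇒ 1/2 = 3/4
¬(((((p1 + p3) + (p2 ⇔ p2)) ⇒ (p1 + p1)) ⇔ (¬(p2 + p1) + (p2 ⇔ p3))) ⇒ ¬(((p1 ⇔ p1) ⇒ p1) ⇔ ((p1 ⇒ p3) ⇔ p2))) = ¬3/4 = 1/4
p3 ⇔ p2 = 3/4 ⇔ 1/4 = 1/2
(p3 ⇔ p2) + p3 = 1/2 + 3/4 = 3/4
p3 + p1 = 3/4 + 3/4 = 3/4
(p3 + p1) + p3 = 3/4 + 3/4 = 3/4
((p3 ⇔ p2) + p3) ⇔ ((p3 + p1) + p3) = 3/4 ⇔ 3/4 = 1
¬p1 = ¬3/4 = 1/4
(((p3 ⇔ p2) + p3) ⇔ ((p3 + p1) + p3)) ⇒ ¬p1 = 1 ⇒ 1/4 = 1/4
¬((((p3 ⇔ p2) + p3) ⇔ ((p3 + p1) + p3)) ⇒ ¬p1) = ¬1/4 = 3/4
¬p2 = ¬1/4 = 3/4
¬p1 = ¬3/4 = 1/4
¬p2 + ¬p1 = 3/4 + 1/4 = 3/4
p3 ⇔ p2 = 3/4 ⇔ 1/4 = 1/2
¬p2 = ¬1/4 = 3/4
(p3 ⇔ p2) ⇒ ¬p2 = 1/2 ⇒ 3/4 = 1
p3 + p2 = 3/4 + 1/4 = 3/4
¬p2 = ¬1/4 = 3/4
(p3 + p2) + ¬p2 = 3/4 + 3/4 = 3/4
((p3 ⇔ p2) ⇒ ¬p2) ⇒ ((p3 + p2) + ¬p2) = 1 ⇒ 3/4 = 3/4
(¬p2 + ¬p1) + (((p3 ⇔ p2) ⇒ ¬p2) ⇒ ((p3 + p2) + ¬p2)) = 3/4 + 3/4 = 3/4
¬((¬p2 + ¬p1) + (((p3 ⇔ p2) ⇒ ¬p2) ⇒ ((p3 + p2) + ¬p2))) = ¬3/4 = 1/4
¬((((p3 ⇔ p2) + p3) ⇔ ((p3 + p1) + p3)) ⇒ ¬p1) ⇔ ¬((¬p2 + ¬p1) + (((p3 ⇔ p2) ⇒ ¬p2) ⇒ ((p3 + p2) + ¬p2))) = 3/4 ⇔ 1/4 = 1/2
¬(((((p1 + p3) + (p2 ⇔ p2)) ⇒ (p1 + p1)) ⇔ (¬(p2 + p1) + (p2 ⇔ p3))) ⇒ ¬(((p1 ⇔ p1) ⇒ p1) ⇔ ((p1 ⇒ p3) ⇔ p2))) ⇔ (¬((((p3 ⇔ p2) + p3) ⇔ ((p3 + p1) + p3)) ⇒ ¬p1) ⇔ ¬((¬p2 + ¬p1) + (((p3 ⇔ p2) ⇒ ¬p2) ⇒ ((p3 + p2) + ¬p2)))) = 1/4 ⇔ 1/2 = 3/4

3/4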